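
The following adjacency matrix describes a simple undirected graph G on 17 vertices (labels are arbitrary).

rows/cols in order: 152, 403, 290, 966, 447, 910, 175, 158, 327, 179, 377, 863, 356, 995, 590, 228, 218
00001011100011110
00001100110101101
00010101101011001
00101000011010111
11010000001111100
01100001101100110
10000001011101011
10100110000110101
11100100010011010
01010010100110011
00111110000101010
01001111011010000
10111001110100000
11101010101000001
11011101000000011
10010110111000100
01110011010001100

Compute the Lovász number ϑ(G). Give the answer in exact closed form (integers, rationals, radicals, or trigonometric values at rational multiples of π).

deg(218) = 8; N(218) = {403, 290, 966, 175, 158, 179, 995, 590}.
N(290) = {966, 910, 158, 327, 377, 356, 995, 218}, |N(290)| = 8.
Vertex 995 has 8 neighbors: 152, 403, 290, 447, 175, 327, 377, 218.
N(152) = {447, 175, 158, 327, 356, 995, 590, 228}, |N(152)| = 8.
17-vertex 8-regular graph: strongly regular (17,8,3,4).
The 3 distinct eigenvalues: [8.0, 1.562, -2.562].
Lovász (edge-transitive): ϑ = −17·(-sqrt(17)/2 - 1/2)/((8)−(-sqrt(17)/2 - 1/2)) = sqrt(17).
= 4.123106… (decimal).

sqrt(17)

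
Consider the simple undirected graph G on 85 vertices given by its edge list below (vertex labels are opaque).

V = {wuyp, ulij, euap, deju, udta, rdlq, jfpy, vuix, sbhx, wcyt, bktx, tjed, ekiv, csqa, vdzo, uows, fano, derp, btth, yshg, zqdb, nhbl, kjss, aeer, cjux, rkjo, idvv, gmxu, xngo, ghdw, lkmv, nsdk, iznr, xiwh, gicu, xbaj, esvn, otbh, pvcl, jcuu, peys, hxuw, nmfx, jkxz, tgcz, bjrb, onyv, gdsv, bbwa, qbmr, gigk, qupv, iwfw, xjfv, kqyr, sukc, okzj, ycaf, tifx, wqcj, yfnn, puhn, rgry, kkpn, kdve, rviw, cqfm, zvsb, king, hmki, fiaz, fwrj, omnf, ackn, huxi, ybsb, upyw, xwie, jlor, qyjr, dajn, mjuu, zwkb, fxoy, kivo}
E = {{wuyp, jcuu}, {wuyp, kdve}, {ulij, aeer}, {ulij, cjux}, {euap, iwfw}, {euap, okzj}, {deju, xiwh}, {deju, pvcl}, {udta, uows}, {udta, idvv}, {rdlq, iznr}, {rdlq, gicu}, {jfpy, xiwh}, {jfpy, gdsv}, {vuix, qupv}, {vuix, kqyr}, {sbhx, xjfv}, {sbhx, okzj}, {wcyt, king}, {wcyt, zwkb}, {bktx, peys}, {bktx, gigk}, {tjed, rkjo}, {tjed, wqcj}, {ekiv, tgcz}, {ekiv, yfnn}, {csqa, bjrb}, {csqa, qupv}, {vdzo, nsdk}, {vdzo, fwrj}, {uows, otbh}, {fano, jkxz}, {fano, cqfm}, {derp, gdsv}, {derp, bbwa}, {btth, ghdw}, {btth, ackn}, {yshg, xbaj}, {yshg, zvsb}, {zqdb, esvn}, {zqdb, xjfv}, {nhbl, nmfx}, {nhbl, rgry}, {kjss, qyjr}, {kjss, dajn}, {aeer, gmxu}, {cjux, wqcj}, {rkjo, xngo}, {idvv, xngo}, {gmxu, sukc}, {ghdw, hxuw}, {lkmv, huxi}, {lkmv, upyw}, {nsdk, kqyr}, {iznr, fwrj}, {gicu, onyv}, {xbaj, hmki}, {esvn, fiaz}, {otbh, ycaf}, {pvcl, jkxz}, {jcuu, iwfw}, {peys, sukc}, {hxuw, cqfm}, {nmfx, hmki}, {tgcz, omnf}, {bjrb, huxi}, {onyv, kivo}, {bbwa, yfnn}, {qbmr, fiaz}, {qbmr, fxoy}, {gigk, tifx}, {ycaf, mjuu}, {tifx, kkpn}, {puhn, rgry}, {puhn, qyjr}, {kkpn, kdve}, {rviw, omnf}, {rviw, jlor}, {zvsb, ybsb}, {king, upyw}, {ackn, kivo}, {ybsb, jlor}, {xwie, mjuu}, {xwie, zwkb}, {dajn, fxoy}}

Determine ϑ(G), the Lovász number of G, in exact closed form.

deg(otbh) = 2; N(otbh) = {uows, ycaf}.
Vertex dajn has 2 neighbors: kjss, fxoy.
deg(tifx) = 2; N(tifx) = {gigk, kkpn}.
N(btth) = {ghdw, ackn}, |N(btth)| = 2.
85-vertex 2-regular graph: this is C_{85}, the 85-cycle.
A has 43 distinct eigenvalues ≈ [2.0, 1.9945, 1.9782, 1.951, 1.9132, 1.8649, 1.8065, 1.7382, 1.6604, 1.5735, 1.478, 1.3745, 1.2634, 1.1455, 1.0213, 0.8915, 0.7568, 0.618, 0.4759, 0.3311, 0.1845, 0.037, -0.1108, -0.258, -0.4038, -0.5473, -0.6879, -0.8247, -0.957, -1.0841, -1.2053, -1.3198, -1.4272, -1.5268, -1.618, -1.7004, -1.7735, -1.837, -1.8904, -1.9334, -1.9659, -1.9877, -1.9986].
−85·(-2*cos(pi/85)) / ((2)−(-2*cos(pi/85))) = 85*cos(pi/85)/(cos(pi/85) + 1) = ϑ(G).
ϑ(G) ≈ 42.4854826.
42 ≤ 85*cos(pi/85)/(cos(pi/85) + 1) ≤ 43: both strict.

85*cos(pi/85)/(cos(pi/85) + 1)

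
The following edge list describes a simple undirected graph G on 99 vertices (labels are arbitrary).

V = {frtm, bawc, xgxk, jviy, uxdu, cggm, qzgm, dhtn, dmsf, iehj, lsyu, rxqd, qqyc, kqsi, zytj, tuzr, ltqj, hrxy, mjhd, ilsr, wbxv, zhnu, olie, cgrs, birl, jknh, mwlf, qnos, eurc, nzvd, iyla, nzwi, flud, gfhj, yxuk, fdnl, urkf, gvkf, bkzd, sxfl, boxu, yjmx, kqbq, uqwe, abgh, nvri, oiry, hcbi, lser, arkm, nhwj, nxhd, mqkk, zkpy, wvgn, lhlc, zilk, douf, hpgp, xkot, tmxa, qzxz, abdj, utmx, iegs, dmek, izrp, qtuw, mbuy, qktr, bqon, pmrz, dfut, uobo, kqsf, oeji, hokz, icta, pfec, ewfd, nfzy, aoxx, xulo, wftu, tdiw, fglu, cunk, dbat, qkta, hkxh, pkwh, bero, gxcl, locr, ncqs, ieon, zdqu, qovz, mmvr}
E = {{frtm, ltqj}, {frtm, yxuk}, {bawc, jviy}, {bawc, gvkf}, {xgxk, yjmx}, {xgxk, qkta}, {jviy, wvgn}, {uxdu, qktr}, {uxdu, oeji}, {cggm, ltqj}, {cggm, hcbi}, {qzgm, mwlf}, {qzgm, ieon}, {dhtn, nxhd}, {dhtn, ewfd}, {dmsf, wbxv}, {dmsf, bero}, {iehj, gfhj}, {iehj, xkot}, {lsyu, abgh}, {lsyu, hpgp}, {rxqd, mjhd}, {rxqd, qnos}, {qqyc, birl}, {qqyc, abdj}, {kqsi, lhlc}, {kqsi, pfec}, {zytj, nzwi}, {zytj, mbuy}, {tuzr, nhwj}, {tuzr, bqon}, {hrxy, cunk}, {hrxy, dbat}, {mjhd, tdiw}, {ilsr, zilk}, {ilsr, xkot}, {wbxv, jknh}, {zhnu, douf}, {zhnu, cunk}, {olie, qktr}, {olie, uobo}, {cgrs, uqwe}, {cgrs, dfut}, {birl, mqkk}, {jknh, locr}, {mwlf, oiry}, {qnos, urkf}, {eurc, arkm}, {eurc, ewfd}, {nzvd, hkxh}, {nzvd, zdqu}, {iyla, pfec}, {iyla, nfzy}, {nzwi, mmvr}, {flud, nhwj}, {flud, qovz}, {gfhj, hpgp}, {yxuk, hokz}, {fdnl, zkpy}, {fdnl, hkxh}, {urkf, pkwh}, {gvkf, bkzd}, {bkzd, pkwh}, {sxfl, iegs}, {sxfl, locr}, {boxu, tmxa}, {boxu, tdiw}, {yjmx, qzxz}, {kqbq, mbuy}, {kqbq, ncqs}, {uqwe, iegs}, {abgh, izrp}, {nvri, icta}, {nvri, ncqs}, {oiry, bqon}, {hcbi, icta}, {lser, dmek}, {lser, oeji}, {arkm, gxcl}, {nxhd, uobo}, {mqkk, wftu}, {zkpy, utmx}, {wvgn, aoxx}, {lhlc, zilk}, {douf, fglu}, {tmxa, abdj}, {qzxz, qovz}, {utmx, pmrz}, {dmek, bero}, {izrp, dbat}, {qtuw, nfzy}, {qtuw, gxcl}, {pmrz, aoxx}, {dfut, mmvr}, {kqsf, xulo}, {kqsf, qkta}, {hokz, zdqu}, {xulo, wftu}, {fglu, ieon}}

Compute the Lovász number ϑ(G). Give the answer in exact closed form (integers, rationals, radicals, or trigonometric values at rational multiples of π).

Vertex hokz has 2 neighbors: yxuk, zdqu.
deg(hcbi) = 2; N(hcbi) = {cggm, icta}.
N(bawc) = {jviy, gvkf}, |N(bawc)| = 2.
Vertex tdiw has 2 neighbors: mjhd, boxu.
Every vertex has degree 2 (N=99); the odd cycle C_{99}.
A has 50 distinct eigenvalues ≈ [2.0, 1.996, 1.984, 1.964, 1.936, 1.9, 1.857, 1.806, 1.748, 1.683, 1.611, 1.532, 1.447, 1.357, 1.261, 1.16, 1.054, 0.945, 0.831, 0.714, 0.594, 0.472, 0.347, 0.222, 0.095, -0.032, -0.158, -0.285, -0.41, -0.533, -0.654, -0.773, -0.888, -1.0, -1.108, -1.211, -1.31, -1.403, -1.491, -1.572, -1.647, -1.716, -1.778, -1.832, -1.879, -1.919, -1.951, -1.975, -1.991, -1.999].
With N=99: ϑ(G) = 99·(-(-1)*2*cos(pi/99))/(2−(-2*cos(pi/99))) = 99*cos(pi/99)/(cos(pi/99) + 1).
= 49.4875363… (decimal).
Lovász sandwich 49 ≤ 99*cos(pi/99)/(cos(pi/99) + 1) ≤ 50: both strict.

99*cos(pi/99)/(cos(pi/99) + 1)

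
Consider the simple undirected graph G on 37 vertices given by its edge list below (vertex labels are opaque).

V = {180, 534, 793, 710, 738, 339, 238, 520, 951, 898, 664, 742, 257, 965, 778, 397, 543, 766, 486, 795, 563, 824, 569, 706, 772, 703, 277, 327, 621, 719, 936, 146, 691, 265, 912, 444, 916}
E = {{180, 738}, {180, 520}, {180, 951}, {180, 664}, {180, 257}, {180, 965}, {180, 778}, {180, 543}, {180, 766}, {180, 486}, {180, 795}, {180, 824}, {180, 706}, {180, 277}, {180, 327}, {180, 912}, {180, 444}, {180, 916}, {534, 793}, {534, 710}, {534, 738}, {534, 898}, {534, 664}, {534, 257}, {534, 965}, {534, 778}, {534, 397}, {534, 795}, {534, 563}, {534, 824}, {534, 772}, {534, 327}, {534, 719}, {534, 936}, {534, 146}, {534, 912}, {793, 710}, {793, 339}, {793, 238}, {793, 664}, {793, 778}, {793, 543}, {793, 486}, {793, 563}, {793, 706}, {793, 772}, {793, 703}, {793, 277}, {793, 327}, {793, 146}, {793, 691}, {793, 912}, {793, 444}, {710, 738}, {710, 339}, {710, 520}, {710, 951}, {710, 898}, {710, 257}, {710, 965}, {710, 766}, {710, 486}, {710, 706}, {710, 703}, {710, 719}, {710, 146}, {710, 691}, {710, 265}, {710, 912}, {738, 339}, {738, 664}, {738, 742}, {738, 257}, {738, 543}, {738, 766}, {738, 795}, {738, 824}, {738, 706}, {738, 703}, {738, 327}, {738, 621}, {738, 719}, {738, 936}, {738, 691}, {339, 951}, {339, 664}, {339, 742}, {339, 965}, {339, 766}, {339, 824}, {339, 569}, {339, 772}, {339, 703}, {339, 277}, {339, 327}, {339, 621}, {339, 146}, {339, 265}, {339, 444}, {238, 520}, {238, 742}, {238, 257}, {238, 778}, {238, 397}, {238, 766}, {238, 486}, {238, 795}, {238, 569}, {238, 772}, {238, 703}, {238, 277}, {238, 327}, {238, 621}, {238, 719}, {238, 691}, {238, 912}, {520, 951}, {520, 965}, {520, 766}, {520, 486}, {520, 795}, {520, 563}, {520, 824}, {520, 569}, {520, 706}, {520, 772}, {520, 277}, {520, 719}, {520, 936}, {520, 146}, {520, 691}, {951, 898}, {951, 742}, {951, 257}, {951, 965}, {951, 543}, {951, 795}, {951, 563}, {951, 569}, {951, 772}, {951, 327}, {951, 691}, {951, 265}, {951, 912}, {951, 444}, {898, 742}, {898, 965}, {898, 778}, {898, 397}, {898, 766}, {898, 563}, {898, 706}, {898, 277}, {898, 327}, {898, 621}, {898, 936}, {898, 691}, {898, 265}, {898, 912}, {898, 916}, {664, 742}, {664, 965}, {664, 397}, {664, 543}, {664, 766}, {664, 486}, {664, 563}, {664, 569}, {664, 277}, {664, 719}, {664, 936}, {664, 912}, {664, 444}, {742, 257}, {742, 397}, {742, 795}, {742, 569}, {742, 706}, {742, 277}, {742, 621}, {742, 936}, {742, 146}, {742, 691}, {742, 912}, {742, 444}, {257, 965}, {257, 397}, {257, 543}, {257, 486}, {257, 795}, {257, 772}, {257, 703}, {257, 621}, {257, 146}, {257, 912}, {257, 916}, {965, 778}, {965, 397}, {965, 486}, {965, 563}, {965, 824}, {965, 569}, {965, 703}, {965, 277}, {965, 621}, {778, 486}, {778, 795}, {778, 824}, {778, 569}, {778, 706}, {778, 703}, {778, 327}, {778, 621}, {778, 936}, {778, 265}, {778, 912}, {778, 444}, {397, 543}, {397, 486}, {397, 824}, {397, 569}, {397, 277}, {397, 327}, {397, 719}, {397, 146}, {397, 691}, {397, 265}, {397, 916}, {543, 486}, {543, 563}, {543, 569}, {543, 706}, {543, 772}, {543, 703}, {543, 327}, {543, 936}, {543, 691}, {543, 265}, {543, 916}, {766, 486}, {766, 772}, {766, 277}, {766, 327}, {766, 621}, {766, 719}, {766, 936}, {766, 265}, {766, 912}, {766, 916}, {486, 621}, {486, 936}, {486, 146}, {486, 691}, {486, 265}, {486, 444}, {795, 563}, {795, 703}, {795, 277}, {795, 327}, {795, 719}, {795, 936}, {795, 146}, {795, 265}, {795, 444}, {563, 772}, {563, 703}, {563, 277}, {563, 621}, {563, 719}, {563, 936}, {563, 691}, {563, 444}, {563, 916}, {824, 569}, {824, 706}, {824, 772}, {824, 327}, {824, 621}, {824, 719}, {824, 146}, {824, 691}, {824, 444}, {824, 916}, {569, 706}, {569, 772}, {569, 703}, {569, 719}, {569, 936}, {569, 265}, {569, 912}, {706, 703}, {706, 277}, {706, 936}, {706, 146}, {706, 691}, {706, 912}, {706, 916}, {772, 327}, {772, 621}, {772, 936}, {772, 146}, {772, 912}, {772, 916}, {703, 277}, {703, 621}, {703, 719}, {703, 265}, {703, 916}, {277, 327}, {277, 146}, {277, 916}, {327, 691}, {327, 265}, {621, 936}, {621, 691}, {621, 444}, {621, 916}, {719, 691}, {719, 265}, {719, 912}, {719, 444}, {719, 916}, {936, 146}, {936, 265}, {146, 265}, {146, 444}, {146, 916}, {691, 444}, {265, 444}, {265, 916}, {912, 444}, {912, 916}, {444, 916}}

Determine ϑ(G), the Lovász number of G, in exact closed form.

deg(327) = 18; N(327) = {180, 534, 793, 738, 339, 238, 951, 898, 778, 397, 543, 766, 795, 824, 772, 277, 691, 265}.
N(520) = {180, 710, 238, 951, 965, 766, 486, 795, 563, 824, 569, 706, 772, 277, 719, 936, 146, 691}, |N(520)| = 18.
Vertex 772 has 18 neighbors: 534, 793, 339, 238, 520, 951, 257, 543, 766, 563, 824, 569, 327, 621, 936, 146, 912, 916.
N(180) = {738, 520, 951, 664, 257, 965, 778, 543, 766, 486, 795, 824, 706, 277, 327, 912, 444, 916}, |N(180)| = 18.
Regular of degree 18 on 37 vertices: Paley(37): SR with (k,λ,μ)=(18,8,9).
The 3 distinct eigenvalues: [18.0, 2.54138, -3.54138].
ϑ = −N·λ_min/(λ_max−λ_min) = −37·(-sqrt(37)/2 - 1/2)/(18−(-sqrt(37)/2 - 1/2)) = sqrt(37).
= 6.0828… (decimal).

sqrt(37)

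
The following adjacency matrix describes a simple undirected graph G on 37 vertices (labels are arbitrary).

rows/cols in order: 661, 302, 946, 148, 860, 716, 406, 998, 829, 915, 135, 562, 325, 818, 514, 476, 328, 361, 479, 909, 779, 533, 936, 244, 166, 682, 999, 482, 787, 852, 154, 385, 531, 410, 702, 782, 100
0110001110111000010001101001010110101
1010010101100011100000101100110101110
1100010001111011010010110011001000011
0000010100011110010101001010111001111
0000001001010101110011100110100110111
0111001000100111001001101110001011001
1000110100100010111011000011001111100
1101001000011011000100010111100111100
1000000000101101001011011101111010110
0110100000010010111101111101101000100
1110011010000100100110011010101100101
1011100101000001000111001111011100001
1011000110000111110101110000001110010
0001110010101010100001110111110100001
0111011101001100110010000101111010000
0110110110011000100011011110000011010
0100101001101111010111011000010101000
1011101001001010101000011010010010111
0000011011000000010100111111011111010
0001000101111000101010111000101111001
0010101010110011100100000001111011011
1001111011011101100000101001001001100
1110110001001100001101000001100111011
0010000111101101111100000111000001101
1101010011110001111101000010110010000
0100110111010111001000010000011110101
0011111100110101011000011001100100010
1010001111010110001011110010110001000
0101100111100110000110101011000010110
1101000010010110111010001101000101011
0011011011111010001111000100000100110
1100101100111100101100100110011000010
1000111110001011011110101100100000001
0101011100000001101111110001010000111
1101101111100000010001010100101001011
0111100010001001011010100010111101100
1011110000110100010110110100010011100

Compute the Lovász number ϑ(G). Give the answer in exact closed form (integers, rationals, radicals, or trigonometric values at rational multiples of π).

Vertex 154 has 18 neighbors: 946, 148, 716, 406, 829, 915, 135, 562, 325, 514, 479, 909, 779, 533, 682, 385, 702, 782.
Vertex 936 has 18 neighbors: 661, 302, 946, 860, 716, 915, 325, 818, 479, 909, 533, 482, 787, 385, 531, 410, 782, 100.
N(514) = {302, 946, 148, 716, 406, 998, 915, 325, 818, 328, 361, 779, 682, 482, 787, 852, 154, 531}, |N(514)| = 18.
Vertex 860 has 18 neighbors: 406, 915, 562, 818, 476, 328, 361, 779, 533, 936, 682, 999, 787, 385, 531, 702, 782, 100.
G on 37 vertices is 18-regular; SR(37,18,8,9) — a Paley graph.
spec(A) ≈ [18.0, 2.5414, -3.5414] (distinct, 4 d.p.).
With N=37: ϑ(G) = 37·(-(-sqrt(37)/2 - 1/2))/(18−(-sqrt(37)/2 - 1/2)) = sqrt(37).
Numerically 6.082763.

sqrt(37)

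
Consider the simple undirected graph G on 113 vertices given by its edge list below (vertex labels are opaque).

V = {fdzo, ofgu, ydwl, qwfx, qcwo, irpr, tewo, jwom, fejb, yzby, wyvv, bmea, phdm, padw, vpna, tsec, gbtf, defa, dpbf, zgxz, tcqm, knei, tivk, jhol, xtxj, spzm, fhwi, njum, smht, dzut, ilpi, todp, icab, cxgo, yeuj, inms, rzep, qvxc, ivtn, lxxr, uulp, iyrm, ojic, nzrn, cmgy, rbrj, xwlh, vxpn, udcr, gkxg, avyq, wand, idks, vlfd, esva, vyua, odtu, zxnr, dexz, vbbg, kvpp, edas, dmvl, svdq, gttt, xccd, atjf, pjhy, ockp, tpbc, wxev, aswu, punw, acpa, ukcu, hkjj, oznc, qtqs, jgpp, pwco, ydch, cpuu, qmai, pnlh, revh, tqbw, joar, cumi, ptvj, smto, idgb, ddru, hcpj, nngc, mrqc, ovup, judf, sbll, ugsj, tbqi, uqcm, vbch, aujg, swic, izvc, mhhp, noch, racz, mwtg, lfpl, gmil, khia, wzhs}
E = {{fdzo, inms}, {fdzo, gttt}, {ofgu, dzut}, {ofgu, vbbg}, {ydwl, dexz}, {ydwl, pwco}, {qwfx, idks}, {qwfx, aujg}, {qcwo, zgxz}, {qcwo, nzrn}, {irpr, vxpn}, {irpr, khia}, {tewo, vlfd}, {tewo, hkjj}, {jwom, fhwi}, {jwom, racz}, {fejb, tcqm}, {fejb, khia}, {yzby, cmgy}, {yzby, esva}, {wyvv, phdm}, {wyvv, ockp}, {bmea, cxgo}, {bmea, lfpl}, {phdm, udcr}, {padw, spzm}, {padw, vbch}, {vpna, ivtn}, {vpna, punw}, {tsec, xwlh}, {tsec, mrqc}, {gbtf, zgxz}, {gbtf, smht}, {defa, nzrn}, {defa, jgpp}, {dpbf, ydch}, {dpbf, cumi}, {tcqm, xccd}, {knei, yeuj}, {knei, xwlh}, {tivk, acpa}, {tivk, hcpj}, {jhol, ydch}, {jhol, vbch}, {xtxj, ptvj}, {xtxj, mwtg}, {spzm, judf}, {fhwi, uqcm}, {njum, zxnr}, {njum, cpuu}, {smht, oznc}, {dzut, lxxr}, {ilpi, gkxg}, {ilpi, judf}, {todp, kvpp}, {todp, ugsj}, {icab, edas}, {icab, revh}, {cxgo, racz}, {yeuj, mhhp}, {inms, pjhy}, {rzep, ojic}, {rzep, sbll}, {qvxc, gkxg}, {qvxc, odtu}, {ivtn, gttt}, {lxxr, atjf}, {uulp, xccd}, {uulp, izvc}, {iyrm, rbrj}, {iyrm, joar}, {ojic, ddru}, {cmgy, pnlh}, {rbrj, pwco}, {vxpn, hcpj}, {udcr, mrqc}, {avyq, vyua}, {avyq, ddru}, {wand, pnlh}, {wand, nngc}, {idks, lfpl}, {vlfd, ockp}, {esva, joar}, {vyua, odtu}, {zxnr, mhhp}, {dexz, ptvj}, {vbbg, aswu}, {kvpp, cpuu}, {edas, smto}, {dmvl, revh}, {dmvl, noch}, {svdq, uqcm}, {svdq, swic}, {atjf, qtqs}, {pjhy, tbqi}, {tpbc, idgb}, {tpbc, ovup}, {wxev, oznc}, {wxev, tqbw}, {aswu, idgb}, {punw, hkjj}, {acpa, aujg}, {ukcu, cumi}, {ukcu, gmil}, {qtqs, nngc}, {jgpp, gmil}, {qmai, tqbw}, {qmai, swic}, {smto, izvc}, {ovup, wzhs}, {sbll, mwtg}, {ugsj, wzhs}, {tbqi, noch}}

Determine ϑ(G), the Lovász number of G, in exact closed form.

Vertex ydwl has 2 neighbors: dexz, pwco.
deg(lfpl) = 2; N(lfpl) = {bmea, idks}.
N(nzrn) = {qcwo, defa}, |N(nzrn)| = 2.
N(jhol) = {ydch, vbch}, |N(jhol)| = 2.
Every vertex has degree 2 (N=113); the odd cycle C_{113}.
Distinct eigenvalues (to 6 d.p.): [2.0, 1.996909, 1.987646, 1.972239, 1.950736, 1.923203, 1.889726, 1.850408, 1.80537, 1.754752, 1.69871, 1.637418, 1.571064, 1.499854, 1.424009, 1.343762, 1.259361, 1.171068, 1.079155, 0.983906, 0.885616, 0.784589, 0.681137, 0.575579, 0.468242, 0.359458, 0.249563, 0.138897, 0.027801, -0.083381, -0.194305, -0.304628, -0.41401, -0.522112, -0.628601, -0.733146, -0.835425, -0.935122, -1.031929, -1.125546, -1.215684, -1.302064, -1.38442, -1.462497, -1.536053, -1.604861, -1.668709, -1.727399, -1.780749, -1.828596, -1.87079, -1.907202, -1.937718, -1.962246, -1.980708, -1.993048, -1.999227].
ϑ = −N·λ_min/(λ_max−λ_min) = −113·(-2*cos(pi/113))/(2−(-2*cos(pi/113))) = 113*cos(pi/113)/(cos(pi/113) + 1).
= 56.4890809… (decimal).
Lovász sandwich 56 ≤ 113*cos(pi/113)/(cos(pi/113) + 1) ≤ 57: both strict.

113*cos(pi/113)/(cos(pi/113) + 1)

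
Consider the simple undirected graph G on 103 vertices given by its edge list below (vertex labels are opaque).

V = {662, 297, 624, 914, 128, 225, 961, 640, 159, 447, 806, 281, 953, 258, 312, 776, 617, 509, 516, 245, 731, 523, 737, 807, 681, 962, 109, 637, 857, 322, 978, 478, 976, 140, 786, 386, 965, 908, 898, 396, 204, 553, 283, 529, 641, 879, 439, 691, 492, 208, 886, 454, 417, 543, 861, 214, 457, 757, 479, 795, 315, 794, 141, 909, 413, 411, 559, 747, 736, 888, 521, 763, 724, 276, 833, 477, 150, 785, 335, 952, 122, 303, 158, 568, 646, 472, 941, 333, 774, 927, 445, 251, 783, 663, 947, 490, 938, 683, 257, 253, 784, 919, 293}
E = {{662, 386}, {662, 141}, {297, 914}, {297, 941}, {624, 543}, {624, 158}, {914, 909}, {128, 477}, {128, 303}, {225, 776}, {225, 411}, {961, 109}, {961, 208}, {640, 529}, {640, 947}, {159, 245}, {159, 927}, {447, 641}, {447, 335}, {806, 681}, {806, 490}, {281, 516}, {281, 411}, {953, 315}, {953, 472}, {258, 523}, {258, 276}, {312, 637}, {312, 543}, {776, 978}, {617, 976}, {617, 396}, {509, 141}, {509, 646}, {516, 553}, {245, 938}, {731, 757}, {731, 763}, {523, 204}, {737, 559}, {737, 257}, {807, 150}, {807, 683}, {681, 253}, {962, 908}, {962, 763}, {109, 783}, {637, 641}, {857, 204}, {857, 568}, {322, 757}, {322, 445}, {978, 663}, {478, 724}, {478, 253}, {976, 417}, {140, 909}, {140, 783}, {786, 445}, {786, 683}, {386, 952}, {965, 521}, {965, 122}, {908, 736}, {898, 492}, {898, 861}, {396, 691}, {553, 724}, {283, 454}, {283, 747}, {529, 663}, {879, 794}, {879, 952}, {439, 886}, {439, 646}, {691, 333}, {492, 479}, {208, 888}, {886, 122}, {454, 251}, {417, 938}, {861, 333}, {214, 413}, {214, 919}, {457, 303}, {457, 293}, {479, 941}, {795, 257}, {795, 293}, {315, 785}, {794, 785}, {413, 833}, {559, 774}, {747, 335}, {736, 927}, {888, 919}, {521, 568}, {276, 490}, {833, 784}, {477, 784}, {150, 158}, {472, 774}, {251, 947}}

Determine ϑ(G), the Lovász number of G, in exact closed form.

103*cos(pi/103)/(cos(pi/103) + 1)

Vertex 477 has 2 neighbors: 128, 784.
Vertex 774 has 2 neighbors: 559, 472.
N(253) = {681, 478}, |N(253)| = 2.
deg(122) = 2; N(122) = {965, 886}.
2-regular, N=103; the odd cycle C_{103}.
spec(A) ≈ [2.0, 1.99628, 1.98513, 1.9666, 1.94076, 1.90769, 1.86752, 1.82041, 1.76653, 1.70608, 1.63928, 1.56638, 1.48765, 1.40339, 1.31391, 1.21954, 1.12063, 1.01756, 0.9107, 0.80045, 0.68722, 0.57144, 0.45353, 0.33394, 0.2131, 0.09147, -0.0305, -0.15236, -0.27365, -0.39392, -0.51273, -0.62963, -0.74418, -0.85597, -0.96458, -1.06959, -1.17063, -1.26731, -1.35928, -1.44619, -1.52772, -1.60357, -1.67345, -1.73711, -1.79431, -1.84483, -1.88849, -1.92512, -1.95459, -1.97679, -1.99163, -1.99907] (distinct, 5 d.p.).
With N=103: ϑ(G) = 103·(-(-1)*2*cos(pi/103))/(2−(-2*cos(pi/103))) = 103*cos(pi/103)/(cos(pi/103) + 1).
= 51.48802… (decimal).
Lovász sandwich 51 ≤ 103*cos(pi/103)/(cos(pi/103) + 1) ≤ 52: both strict.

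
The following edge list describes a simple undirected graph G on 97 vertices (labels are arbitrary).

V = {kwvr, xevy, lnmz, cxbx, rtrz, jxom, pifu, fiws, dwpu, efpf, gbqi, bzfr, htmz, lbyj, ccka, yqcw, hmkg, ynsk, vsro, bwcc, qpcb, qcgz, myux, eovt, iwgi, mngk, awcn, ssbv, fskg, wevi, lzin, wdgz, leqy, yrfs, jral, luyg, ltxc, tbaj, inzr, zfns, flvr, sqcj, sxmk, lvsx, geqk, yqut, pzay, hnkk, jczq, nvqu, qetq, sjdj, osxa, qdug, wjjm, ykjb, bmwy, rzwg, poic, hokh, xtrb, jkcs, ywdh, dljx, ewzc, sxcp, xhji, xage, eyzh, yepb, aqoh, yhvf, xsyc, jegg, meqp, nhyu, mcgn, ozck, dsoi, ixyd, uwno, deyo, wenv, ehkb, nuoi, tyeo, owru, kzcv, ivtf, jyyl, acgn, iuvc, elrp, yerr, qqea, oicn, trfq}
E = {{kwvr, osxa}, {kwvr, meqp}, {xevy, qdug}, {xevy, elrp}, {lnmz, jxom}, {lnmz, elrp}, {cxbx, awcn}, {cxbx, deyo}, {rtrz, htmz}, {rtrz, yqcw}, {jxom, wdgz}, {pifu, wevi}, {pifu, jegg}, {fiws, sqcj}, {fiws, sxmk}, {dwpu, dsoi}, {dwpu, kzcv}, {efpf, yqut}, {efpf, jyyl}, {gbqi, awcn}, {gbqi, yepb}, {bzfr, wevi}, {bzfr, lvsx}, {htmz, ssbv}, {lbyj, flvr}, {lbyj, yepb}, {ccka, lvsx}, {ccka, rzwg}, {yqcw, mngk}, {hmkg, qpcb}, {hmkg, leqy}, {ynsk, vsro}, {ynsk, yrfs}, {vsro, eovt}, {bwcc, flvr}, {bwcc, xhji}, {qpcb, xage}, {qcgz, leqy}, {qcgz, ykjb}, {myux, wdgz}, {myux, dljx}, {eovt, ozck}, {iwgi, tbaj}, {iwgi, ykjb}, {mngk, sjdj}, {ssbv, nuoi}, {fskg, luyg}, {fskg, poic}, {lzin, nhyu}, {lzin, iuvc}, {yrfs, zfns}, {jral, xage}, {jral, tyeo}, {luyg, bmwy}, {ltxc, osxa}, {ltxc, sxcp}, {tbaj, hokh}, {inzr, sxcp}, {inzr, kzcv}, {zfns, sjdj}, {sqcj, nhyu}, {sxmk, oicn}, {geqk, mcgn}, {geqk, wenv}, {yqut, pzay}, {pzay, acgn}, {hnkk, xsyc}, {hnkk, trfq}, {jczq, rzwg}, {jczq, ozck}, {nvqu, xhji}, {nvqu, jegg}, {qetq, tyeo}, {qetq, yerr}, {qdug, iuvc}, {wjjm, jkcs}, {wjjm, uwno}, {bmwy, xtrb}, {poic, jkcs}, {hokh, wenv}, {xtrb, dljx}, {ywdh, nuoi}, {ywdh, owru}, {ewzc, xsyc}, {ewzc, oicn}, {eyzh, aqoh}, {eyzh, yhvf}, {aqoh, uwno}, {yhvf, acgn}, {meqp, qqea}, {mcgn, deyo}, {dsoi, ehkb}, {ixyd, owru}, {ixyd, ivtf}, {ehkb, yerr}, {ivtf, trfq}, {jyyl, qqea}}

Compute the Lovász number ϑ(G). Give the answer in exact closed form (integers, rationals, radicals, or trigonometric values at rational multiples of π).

97*cos(pi/97)/(cos(pi/97) + 1)

Vertex wevi has 2 neighbors: pifu, bzfr.
Vertex ynsk has 2 neighbors: vsro, yrfs.
Vertex myux has 2 neighbors: wdgz, dljx.
Vertex sqcj has 2 neighbors: fiws, nhyu.
Every vertex has degree 2 (N=97); connected 2-regular on 97 ⇒ C_{97}.
A has 49 distinct eigenvalues ≈ [2.0, 1.99581, 1.98324, 1.96236, 1.93324, 1.89602, 1.85084, 1.7979, 1.73742, 1.66966, 1.59489, 1.51343, 1.42562, 1.33183, 1.23246, 1.12791, 1.01864, 0.90509, 0.78775, 0.6671, 0.54366, 0.41794, 0.29046, 0.16176, 0.03239, -0.09712, -0.22623, -0.35438, -0.48105, -0.6057, -0.72781, -0.84687, -0.96237, -1.07384, -1.1808, -1.28282, -1.37945, -1.47029, -1.55497, -1.63313, -1.70443, -1.76859, -1.82533, -1.87441, -1.91563, -1.94882, -1.97383, -1.99057, -1.99895].
Lovász: ϑ = −97(-2*cos(pi/97))/(2+-(-1)*2*cos(pi/97)) = 97*cos(pi/97)/(cos(pi/97) + 1).
≈ 48.4872792 (to 7 d.p.).
Check 48 ≤ 97*cos(pi/97)/(cos(pi/97) + 1) ≤ 49: both strict.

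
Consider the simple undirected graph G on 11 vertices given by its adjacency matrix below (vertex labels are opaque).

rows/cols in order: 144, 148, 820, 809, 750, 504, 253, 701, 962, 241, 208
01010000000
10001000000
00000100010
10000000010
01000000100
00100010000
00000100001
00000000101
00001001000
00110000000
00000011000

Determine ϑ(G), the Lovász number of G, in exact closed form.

Vertex 148 has 2 neighbors: 144, 750.
deg(241) = 2; N(241) = {820, 809}.
Vertex 701 has 2 neighbors: 962, 208.
deg(809) = 2; N(809) = {144, 241}.
Every vertex has degree 2 (N=11); the odd cycle C_{11}.
Distinct eigenvalues (to 3 d.p.): [2.0, 1.683, 0.831, -0.285, -1.31, -1.919].
Lovász (edge-transitive): ϑ = −11·(-2*cos(pi/11))/((2)−(-2*cos(pi/11))) = 11*cos(pi/11)/(cos(pi/11) + 1).
≈ 5.38630 (to 5 d.p.).
α=5, χ(Ḡ)=6; ϑ=11*cos(pi/11)/(cos(pi/11) + 1) lies between (both strict).

11*cos(pi/11)/(cos(pi/11) + 1)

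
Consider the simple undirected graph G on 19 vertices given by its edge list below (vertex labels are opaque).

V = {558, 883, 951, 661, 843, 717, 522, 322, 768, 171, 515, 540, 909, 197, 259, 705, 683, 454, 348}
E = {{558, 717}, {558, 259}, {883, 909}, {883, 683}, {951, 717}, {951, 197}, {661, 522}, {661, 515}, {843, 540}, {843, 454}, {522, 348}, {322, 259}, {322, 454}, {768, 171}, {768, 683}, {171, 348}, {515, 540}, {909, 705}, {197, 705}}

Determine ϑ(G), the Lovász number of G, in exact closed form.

19*cos(pi/19)/(cos(pi/19) + 1)

N(705) = {909, 197}, |N(705)| = 2.
deg(515) = 2; N(515) = {661, 540}.
Vertex 522 has 2 neighbors: 661, 348.
N(322) = {259, 454}, |N(322)| = 2.
2-regular, N=19; a single 19-cycle (edge-transitive).
The 10 distinct eigenvalues: [2.0, 1.892, 1.578, 1.094, 0.491, -0.165, -0.803, -1.355, -1.759, -1.973].
With N=19: ϑ(G) = 19·(-(-1)*2*cos(pi/19))/(2−(-2*cos(pi/19))) = 19*cos(pi/19)/(cos(pi/19) + 1).
Numerically 9.43477137.
Check 9 ≤ 19*cos(pi/19)/(cos(pi/19) + 1) ≤ 10: both strict.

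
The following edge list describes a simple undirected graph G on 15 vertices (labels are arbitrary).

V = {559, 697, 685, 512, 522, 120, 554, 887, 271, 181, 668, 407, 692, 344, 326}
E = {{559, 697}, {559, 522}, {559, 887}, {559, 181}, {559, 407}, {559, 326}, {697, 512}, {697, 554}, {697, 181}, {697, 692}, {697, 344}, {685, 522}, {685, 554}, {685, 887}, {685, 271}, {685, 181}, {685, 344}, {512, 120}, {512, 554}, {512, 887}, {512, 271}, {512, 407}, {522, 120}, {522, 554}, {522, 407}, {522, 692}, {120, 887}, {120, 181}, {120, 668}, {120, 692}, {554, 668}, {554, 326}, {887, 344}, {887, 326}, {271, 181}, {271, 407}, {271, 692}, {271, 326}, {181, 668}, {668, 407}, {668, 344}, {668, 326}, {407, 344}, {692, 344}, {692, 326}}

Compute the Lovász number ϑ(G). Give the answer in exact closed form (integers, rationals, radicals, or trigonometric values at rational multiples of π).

deg(554) = 6; N(554) = {697, 685, 512, 522, 668, 326}.
Vertex 120 has 6 neighbors: 512, 522, 887, 181, 668, 692.
Vertex 559 has 6 neighbors: 697, 522, 887, 181, 407, 326.
N(407) = {559, 512, 522, 271, 668, 344}, |N(407)| = 6.
G on 15 vertices is 6-regular; Kneser K(6,2) on C(6,2)=15 vertices.
A has 3 distinct eigenvalues ≈ [6.0, 1.0, -3.0].
Lovász: ϑ = −15(-3)/(6+-1*(-3)) = 5.
ϑ(G) ≈ 5.0000.

5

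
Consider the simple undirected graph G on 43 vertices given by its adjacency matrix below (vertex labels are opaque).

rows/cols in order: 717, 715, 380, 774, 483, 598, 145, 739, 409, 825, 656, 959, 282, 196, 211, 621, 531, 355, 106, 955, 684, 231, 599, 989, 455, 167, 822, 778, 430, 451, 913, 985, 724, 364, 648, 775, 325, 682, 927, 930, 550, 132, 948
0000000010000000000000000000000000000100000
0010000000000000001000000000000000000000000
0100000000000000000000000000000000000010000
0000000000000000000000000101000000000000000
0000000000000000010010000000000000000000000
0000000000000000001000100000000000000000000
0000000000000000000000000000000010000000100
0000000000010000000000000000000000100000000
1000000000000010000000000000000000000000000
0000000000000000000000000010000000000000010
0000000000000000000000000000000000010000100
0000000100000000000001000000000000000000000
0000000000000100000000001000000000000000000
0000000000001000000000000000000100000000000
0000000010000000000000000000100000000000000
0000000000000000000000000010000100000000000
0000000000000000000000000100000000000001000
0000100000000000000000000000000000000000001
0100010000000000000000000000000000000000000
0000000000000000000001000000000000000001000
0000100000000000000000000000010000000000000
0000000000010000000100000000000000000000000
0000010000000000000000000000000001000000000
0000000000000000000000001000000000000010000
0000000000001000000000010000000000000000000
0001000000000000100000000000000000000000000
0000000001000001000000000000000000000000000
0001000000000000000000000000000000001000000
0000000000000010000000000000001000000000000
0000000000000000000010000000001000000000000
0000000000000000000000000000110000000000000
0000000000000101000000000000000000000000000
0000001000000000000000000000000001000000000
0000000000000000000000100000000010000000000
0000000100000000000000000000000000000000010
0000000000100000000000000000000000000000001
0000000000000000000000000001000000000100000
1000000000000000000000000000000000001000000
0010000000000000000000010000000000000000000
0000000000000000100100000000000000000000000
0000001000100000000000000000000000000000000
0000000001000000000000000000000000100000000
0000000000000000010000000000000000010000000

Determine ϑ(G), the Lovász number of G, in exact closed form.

43*cos(pi/43)/(cos(pi/43) + 1)

deg(167) = 2; N(167) = {774, 531}.
Vertex 211 has 2 neighbors: 409, 430.
deg(774) = 2; N(774) = {167, 778}.
N(106) = {715, 598}, |N(106)| = 2.
deg(v) = 2 for all v (|V|=43); the odd cycle C_{43}.
The 22 distinct eigenvalues: [2.0, 1.9787, 1.9152, 1.8109, 1.668, 1.4895, 1.2793, 1.0419, 0.7822, 0.5059, 0.2187, -0.073, -0.3633, -0.6458, -0.9145, -1.1637, -1.3881, -1.583, -1.7441, -1.868, -1.9522, -1.9947].
Lovász: ϑ = −43(-2*cos(pi/43))/(2+-(-1)*2*cos(pi/43)) = 43*cos(pi/43)/(cos(pi/43) + 1).
ϑ(G) ≈ 21.47128.
α=21, χ(Ḡ)=22; ϑ=43*cos(pi/43)/(cos(pi/43) + 1) lies between (both strict).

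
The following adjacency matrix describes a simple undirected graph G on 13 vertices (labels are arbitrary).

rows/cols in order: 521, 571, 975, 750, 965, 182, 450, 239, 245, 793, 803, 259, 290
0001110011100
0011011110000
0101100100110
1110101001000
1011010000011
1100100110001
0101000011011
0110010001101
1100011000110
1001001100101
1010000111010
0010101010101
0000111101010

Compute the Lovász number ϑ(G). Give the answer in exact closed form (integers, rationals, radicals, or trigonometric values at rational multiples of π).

sqrt(13)

N(521) = {750, 965, 182, 245, 793, 803}, |N(521)| = 6.
Vertex 182 has 6 neighbors: 521, 571, 965, 239, 245, 290.
Vertex 290 has 6 neighbors: 965, 182, 450, 239, 793, 259.
Vertex 750 has 6 neighbors: 521, 571, 975, 965, 450, 793.
Regular of degree 6 on 13 vertices: SR(13,6,2,3) — a Paley graph.
A has 3 distinct eigenvalues ≈ [6.0, 1.303, -2.303].
−13·(-sqrt(13)/2 - 1/2) / ((6)−(-sqrt(13)/2 - 1/2)) = sqrt(13) = ϑ(G).
Numerically 3.6055513.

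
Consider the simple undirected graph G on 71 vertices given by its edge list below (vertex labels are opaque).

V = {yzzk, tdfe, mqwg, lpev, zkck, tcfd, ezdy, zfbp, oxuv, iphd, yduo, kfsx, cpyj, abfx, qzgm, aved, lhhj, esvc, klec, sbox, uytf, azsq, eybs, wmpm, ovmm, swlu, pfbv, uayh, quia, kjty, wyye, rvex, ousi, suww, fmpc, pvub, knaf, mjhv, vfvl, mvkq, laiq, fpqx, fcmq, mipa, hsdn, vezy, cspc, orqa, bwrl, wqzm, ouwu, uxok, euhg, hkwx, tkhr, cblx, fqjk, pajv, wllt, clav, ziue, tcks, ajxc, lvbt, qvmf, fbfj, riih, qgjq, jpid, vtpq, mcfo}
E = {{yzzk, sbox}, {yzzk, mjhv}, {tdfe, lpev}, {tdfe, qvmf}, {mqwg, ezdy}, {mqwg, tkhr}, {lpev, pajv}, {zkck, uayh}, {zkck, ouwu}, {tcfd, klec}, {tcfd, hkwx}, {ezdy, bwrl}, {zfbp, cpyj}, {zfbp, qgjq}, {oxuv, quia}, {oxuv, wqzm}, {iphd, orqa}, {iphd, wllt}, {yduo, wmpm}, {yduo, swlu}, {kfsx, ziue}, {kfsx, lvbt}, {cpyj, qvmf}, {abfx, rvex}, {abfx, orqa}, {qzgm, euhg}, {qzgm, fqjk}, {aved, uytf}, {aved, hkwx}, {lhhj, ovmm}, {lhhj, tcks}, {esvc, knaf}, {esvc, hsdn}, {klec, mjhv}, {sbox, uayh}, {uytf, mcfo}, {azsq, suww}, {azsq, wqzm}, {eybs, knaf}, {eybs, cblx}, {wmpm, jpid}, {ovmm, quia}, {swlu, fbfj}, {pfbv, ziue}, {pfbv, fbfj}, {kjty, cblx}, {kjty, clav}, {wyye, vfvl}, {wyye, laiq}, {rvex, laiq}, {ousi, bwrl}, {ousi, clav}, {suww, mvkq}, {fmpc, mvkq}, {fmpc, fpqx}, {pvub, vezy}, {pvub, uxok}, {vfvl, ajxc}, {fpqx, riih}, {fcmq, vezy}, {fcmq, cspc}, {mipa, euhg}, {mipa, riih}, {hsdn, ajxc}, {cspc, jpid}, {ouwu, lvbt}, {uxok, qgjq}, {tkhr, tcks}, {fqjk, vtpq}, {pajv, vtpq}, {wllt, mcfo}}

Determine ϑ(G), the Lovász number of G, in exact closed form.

71*cos(pi/71)/(cos(pi/71) + 1)

N(orqa) = {iphd, abfx}, |N(orqa)| = 2.
deg(mcfo) = 2; N(mcfo) = {uytf, wllt}.
Vertex yzzk has 2 neighbors: sbox, mjhv.
deg(abfx) = 2; N(abfx) = {rvex, orqa}.
Every vertex has degree 2 (N=71); the odd cycle C_{71}.
The 36 distinct eigenvalues: [2.0, 1.992174, 1.968756, 1.92993, 1.876, 1.807387, 1.724629, 1.628374, 1.519374, 1.398483, 1.266648, 1.124899, 0.974346, 0.816167, 0.651601, 0.481935, 0.308498, 0.132646, -0.044244, -0.220788, -0.395604, -0.567324, -0.734603, -0.896134, -1.05065, -1.196945, -1.333871, -1.460358, -1.575416, -1.678144, -1.767738, -1.843498, -1.904829, -1.951253, -1.982405, -1.998042].
With N=71: ϑ(G) = 71·(-(-1)*2*cos(pi/71))/(2−(-2*cos(pi/71))) = 71*cos(pi/71)/(cos(pi/71) + 1).
ϑ(G) ≈ 35.48261826.
Lovász sandwich 35 ≤ 71*cos(pi/71)/(cos(pi/71) + 1) ≤ 36: both strict.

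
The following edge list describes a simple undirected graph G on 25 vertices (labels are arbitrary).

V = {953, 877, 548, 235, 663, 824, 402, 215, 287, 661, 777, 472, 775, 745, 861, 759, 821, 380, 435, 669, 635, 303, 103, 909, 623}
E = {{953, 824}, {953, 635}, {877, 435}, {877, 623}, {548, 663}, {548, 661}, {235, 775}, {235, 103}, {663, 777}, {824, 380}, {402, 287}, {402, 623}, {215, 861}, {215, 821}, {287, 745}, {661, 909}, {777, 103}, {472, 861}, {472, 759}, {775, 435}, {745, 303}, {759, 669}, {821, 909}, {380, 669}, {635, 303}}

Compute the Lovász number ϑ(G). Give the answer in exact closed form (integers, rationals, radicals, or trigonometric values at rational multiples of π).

deg(745) = 2; N(745) = {287, 303}.
Vertex 824 has 2 neighbors: 953, 380.
N(821) = {215, 909}, |N(821)| = 2.
deg(759) = 2; N(759) = {472, 669}.
Every vertex has degree 2 (N=25); a single 25-cycle (edge-transitive).
The 13 distinct eigenvalues: [2.0, 1.937, 1.753, 1.458, 1.072, 0.618, 0.126, -0.375, -0.852, -1.275, -1.618, -1.86, -1.984].
λ_max=2, λ_min=-2*cos(pi/25); ϑ = −25·λ_min/(λ_max−λ_min) = 25*cos(pi/25)/(cos(pi/25) + 1).
Numerically 12.450521808.
12 ≤ 25*cos(pi/25)/(cos(pi/25) + 1) ≤ 13: both strict.

25*cos(pi/25)/(cos(pi/25) + 1)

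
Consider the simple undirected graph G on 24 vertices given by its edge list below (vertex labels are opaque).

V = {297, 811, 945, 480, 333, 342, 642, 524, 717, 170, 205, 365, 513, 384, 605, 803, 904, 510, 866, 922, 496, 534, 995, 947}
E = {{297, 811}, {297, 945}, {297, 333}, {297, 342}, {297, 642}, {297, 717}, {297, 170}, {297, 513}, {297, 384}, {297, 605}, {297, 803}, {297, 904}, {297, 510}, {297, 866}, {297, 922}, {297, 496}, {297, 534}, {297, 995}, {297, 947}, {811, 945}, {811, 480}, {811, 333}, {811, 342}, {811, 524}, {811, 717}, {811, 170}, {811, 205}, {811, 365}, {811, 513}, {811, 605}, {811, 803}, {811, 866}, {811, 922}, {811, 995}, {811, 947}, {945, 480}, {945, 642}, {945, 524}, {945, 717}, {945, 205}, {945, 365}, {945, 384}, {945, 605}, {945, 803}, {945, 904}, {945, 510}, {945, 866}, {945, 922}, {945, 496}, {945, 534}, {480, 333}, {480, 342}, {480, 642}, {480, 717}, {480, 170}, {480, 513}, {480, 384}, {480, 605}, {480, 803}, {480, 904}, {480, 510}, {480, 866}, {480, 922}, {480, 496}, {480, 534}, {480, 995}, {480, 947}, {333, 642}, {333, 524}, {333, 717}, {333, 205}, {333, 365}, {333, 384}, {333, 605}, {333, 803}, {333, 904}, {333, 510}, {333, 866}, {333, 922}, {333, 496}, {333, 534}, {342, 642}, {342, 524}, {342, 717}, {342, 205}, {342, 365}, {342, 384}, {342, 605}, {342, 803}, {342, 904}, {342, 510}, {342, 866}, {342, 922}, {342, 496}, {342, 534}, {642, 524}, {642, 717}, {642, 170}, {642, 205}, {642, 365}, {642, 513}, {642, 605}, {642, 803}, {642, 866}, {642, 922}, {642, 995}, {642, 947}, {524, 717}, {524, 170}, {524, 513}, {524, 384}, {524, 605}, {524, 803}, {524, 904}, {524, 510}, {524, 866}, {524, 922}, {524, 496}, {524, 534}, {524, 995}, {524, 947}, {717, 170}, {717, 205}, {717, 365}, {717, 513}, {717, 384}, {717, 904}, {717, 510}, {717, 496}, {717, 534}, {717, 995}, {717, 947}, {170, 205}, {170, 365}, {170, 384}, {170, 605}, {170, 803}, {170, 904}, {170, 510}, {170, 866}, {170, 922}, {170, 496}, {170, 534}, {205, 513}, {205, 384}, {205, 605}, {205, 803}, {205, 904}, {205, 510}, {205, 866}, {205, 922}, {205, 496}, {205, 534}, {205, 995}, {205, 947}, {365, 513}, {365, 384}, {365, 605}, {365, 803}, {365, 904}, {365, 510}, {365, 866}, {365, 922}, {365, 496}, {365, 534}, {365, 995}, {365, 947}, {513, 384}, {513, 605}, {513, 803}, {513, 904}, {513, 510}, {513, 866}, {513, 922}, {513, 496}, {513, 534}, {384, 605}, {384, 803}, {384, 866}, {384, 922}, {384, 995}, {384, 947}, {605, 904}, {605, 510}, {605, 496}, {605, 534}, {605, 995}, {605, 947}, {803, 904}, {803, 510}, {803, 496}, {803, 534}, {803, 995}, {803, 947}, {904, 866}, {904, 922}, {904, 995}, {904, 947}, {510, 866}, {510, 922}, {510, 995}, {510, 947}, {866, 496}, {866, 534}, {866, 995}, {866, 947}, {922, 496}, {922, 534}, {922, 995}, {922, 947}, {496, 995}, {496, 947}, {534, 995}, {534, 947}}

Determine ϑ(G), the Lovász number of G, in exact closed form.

Vertex 496 has 17 neighbors: 297, 945, 480, 333, 342, 524, 717, 170, 205, 365, 513, 605, 803, 866, 922, 995, 947.
Vertex 513 has 17 neighbors: 297, 811, 480, 642, 524, 717, 205, 365, 384, 605, 803, 904, 510, 866, 922, 496, 534.
Vertex 995 has 17 neighbors: 297, 811, 480, 642, 524, 717, 205, 365, 384, 605, 803, 904, 510, 866, 922, 496, 534.
N(811) = {297, 945, 480, 333, 342, 524, 717, 170, 205, 365, 513, 605, 803, 866, 922, 995, 947}, |N(811)| = 17.
Complete multipartite on [7, 7, 5, 5]: sandwich collapses at ϑ=7.
Numerically 7.000000.
α=7, χ(Ḡ)=7; ϑ=7 lies between (collapsed).

7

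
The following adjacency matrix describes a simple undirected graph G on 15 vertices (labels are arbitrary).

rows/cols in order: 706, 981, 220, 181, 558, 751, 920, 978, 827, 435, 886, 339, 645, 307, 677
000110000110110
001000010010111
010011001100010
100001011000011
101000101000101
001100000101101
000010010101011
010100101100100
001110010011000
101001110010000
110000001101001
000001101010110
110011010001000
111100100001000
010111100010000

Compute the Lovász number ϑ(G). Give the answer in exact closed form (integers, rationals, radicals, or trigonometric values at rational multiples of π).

deg(827) = 6; N(827) = {220, 181, 558, 978, 886, 339}.
deg(558) = 6; N(558) = {706, 220, 920, 827, 645, 677}.
deg(920) = 6; N(920) = {558, 978, 435, 339, 307, 677}.
N(677) = {981, 181, 558, 751, 920, 886}, |N(677)| = 6.
15-vertex 6-regular graph: Kneser-type, 2-subsets of [6].
A has 3 distinct eigenvalues ≈ [6.0, 1.0, -3.0].
−15·(-3) / ((6)−(-3)) = 5 = ϑ(G).
Numerically 5.00000.

5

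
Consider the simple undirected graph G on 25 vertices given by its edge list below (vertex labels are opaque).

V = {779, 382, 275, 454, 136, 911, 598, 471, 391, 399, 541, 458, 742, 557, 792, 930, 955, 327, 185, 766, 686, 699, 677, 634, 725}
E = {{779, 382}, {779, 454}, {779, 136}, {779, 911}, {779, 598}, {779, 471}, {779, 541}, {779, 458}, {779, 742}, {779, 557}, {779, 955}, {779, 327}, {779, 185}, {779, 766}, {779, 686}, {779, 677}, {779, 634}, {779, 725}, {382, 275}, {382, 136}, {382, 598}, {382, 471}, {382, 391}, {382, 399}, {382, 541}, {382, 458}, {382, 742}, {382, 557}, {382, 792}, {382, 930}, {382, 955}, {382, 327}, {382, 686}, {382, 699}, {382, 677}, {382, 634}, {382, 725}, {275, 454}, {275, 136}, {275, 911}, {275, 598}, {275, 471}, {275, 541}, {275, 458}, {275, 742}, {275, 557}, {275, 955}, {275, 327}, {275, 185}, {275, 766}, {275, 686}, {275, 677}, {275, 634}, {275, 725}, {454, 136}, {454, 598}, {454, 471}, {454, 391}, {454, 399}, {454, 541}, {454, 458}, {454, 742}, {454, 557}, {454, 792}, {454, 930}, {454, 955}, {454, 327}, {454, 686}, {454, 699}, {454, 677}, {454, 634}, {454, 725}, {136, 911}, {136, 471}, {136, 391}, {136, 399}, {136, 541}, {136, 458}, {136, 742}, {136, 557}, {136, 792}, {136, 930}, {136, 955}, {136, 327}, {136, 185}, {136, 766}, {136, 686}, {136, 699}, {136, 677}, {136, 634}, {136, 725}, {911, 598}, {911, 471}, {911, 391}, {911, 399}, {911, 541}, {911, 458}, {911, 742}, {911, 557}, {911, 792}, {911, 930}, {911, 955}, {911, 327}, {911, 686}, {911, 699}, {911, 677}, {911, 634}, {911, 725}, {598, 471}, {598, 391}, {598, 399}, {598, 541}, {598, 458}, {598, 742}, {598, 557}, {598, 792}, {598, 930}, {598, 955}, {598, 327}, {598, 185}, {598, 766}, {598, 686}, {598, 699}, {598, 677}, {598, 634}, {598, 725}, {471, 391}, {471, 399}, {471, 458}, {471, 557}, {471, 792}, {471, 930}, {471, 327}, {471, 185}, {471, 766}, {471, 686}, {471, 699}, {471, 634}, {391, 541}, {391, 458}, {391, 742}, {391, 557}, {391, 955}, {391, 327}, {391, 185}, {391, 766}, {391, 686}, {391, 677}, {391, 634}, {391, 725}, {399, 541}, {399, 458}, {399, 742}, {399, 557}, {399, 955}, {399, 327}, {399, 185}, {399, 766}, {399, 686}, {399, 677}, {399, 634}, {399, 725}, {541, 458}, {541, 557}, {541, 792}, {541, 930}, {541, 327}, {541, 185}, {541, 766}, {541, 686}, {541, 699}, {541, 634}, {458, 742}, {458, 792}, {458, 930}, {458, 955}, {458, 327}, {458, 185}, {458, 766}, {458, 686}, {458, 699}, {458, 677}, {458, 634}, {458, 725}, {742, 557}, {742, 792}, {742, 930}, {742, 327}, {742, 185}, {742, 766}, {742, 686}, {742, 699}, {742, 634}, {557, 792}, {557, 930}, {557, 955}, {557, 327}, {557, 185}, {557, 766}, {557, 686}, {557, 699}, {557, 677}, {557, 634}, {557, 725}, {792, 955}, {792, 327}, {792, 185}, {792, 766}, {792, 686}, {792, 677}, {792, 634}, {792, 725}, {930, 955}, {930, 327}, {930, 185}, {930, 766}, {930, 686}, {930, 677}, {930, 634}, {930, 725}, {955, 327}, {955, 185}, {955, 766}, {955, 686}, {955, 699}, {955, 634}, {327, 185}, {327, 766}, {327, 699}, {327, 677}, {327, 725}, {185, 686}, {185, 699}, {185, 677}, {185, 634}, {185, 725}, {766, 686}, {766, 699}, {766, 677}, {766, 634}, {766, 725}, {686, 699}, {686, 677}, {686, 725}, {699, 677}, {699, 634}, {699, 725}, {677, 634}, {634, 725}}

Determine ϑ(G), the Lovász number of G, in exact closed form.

7

deg(136) = 23; N(136) = {779, 382, 275, 454, 911, 471, 391, 399, 541, 458, 742, 557, 792, 930, 955, 327, 185, 766, 686, 699, 677, 634, 725}.
deg(327) = 22; N(327) = {779, 382, 275, 454, 136, 911, 598, 471, 391, 399, 541, 458, 742, 557, 792, 930, 955, 185, 766, 699, 677, 725}.
deg(779) = 18; N(779) = {382, 454, 136, 911, 598, 471, 541, 458, 742, 557, 955, 327, 185, 766, 686, 677, 634, 725}.
deg(382) = 20; N(382) = {779, 275, 136, 598, 471, 391, 399, 541, 458, 742, 557, 792, 930, 955, 327, 686, 699, 677, 634, 725}.
6 parts of sizes [7, 6, 5, 3, 2, 2]; α(G) = 7 = ϑ (perfect).
= 7.000000… (decimal).
Check 7 ≤ 7 ≤ 7: collapsed.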